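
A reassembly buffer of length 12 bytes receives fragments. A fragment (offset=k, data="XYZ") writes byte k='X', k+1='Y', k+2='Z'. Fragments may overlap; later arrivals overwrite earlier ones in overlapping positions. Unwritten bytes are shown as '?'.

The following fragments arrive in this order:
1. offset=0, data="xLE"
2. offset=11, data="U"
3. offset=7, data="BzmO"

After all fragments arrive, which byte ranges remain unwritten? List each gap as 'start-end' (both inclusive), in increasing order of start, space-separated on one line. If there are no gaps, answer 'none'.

Fragment 1: offset=0 len=3
Fragment 2: offset=11 len=1
Fragment 3: offset=7 len=4
Gaps: 3-6

Answer: 3-6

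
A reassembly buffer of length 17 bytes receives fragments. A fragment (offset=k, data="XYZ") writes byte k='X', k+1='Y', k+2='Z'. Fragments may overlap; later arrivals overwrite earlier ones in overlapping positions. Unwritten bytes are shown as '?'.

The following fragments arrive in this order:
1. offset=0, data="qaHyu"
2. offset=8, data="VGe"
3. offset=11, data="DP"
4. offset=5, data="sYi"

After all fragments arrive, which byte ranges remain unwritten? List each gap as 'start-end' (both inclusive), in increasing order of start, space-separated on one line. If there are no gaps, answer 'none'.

Answer: 13-16

Derivation:
Fragment 1: offset=0 len=5
Fragment 2: offset=8 len=3
Fragment 3: offset=11 len=2
Fragment 4: offset=5 len=3
Gaps: 13-16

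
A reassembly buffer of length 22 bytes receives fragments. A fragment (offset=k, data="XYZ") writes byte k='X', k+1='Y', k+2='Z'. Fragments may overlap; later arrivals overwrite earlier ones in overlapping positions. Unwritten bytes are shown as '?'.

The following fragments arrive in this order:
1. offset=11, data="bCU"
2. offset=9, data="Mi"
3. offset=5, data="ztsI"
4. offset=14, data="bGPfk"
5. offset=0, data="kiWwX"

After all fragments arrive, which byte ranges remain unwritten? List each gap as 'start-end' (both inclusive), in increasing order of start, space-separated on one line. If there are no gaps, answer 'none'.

Answer: 19-21

Derivation:
Fragment 1: offset=11 len=3
Fragment 2: offset=9 len=2
Fragment 3: offset=5 len=4
Fragment 4: offset=14 len=5
Fragment 5: offset=0 len=5
Gaps: 19-21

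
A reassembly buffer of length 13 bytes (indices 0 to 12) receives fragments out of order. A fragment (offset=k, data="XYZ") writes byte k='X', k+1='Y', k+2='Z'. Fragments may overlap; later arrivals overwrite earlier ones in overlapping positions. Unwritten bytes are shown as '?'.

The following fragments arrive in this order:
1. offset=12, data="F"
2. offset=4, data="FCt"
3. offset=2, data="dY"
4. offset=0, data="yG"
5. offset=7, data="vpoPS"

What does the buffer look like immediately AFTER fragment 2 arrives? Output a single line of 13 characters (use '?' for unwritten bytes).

Fragment 1: offset=12 data="F" -> buffer=????????????F
Fragment 2: offset=4 data="FCt" -> buffer=????FCt?????F

Answer: ????FCt?????F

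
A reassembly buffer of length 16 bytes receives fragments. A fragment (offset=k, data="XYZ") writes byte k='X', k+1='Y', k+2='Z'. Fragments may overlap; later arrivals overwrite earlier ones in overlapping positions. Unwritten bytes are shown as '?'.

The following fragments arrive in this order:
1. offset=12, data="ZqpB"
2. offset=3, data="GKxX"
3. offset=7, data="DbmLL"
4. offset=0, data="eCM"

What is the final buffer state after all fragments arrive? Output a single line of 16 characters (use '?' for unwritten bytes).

Fragment 1: offset=12 data="ZqpB" -> buffer=????????????ZqpB
Fragment 2: offset=3 data="GKxX" -> buffer=???GKxX?????ZqpB
Fragment 3: offset=7 data="DbmLL" -> buffer=???GKxXDbmLLZqpB
Fragment 4: offset=0 data="eCM" -> buffer=eCMGKxXDbmLLZqpB

Answer: eCMGKxXDbmLLZqpB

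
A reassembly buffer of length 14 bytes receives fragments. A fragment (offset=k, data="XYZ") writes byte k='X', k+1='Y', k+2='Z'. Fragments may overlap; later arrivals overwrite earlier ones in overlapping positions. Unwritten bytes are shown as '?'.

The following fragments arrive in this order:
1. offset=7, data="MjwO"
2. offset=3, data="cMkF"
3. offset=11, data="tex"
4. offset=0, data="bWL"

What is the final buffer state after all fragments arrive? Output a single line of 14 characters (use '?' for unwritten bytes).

Answer: bWLcMkFMjwOtex

Derivation:
Fragment 1: offset=7 data="MjwO" -> buffer=???????MjwO???
Fragment 2: offset=3 data="cMkF" -> buffer=???cMkFMjwO???
Fragment 3: offset=11 data="tex" -> buffer=???cMkFMjwOtex
Fragment 4: offset=0 data="bWL" -> buffer=bWLcMkFMjwOtex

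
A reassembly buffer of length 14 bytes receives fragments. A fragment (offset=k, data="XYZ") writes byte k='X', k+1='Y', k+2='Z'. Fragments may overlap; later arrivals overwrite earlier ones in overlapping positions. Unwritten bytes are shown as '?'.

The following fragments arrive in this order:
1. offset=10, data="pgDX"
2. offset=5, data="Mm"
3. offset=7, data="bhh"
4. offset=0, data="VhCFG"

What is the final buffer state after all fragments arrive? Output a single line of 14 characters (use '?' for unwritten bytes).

Fragment 1: offset=10 data="pgDX" -> buffer=??????????pgDX
Fragment 2: offset=5 data="Mm" -> buffer=?????Mm???pgDX
Fragment 3: offset=7 data="bhh" -> buffer=?????MmbhhpgDX
Fragment 4: offset=0 data="VhCFG" -> buffer=VhCFGMmbhhpgDX

Answer: VhCFGMmbhhpgDX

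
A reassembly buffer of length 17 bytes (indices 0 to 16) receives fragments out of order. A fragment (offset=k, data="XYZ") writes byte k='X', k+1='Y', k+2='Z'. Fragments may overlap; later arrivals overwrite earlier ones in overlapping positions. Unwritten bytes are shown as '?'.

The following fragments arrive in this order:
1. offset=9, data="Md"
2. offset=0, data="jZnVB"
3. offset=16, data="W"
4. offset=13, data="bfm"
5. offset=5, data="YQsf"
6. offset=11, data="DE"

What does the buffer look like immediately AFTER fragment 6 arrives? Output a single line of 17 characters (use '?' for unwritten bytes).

Answer: jZnVBYQsfMdDEbfmW

Derivation:
Fragment 1: offset=9 data="Md" -> buffer=?????????Md??????
Fragment 2: offset=0 data="jZnVB" -> buffer=jZnVB????Md??????
Fragment 3: offset=16 data="W" -> buffer=jZnVB????Md?????W
Fragment 4: offset=13 data="bfm" -> buffer=jZnVB????Md??bfmW
Fragment 5: offset=5 data="YQsf" -> buffer=jZnVBYQsfMd??bfmW
Fragment 6: offset=11 data="DE" -> buffer=jZnVBYQsfMdDEbfmW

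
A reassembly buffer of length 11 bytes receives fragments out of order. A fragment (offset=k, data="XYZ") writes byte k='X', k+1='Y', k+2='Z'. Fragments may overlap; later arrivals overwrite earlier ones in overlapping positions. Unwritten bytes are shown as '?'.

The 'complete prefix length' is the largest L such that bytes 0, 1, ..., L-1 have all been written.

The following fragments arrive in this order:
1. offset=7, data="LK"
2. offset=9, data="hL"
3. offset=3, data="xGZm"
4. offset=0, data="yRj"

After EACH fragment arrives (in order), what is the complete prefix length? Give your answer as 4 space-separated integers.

Fragment 1: offset=7 data="LK" -> buffer=???????LK?? -> prefix_len=0
Fragment 2: offset=9 data="hL" -> buffer=???????LKhL -> prefix_len=0
Fragment 3: offset=3 data="xGZm" -> buffer=???xGZmLKhL -> prefix_len=0
Fragment 4: offset=0 data="yRj" -> buffer=yRjxGZmLKhL -> prefix_len=11

Answer: 0 0 0 11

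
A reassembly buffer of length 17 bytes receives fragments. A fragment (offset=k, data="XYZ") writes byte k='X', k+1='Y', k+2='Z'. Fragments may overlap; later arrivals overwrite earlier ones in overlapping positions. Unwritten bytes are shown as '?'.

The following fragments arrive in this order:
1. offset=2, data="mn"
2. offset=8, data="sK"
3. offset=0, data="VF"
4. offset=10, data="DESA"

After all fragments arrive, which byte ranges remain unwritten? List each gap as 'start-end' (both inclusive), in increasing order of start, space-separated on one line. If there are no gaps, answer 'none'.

Fragment 1: offset=2 len=2
Fragment 2: offset=8 len=2
Fragment 3: offset=0 len=2
Fragment 4: offset=10 len=4
Gaps: 4-7 14-16

Answer: 4-7 14-16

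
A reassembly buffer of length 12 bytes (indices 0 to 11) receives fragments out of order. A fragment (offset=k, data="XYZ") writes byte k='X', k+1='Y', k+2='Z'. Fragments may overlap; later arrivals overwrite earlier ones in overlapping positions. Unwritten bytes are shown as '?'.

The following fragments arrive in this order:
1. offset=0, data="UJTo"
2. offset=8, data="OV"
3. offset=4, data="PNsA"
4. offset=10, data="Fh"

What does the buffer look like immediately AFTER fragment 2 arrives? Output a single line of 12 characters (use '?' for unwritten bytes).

Fragment 1: offset=0 data="UJTo" -> buffer=UJTo????????
Fragment 2: offset=8 data="OV" -> buffer=UJTo????OV??

Answer: UJTo????OV??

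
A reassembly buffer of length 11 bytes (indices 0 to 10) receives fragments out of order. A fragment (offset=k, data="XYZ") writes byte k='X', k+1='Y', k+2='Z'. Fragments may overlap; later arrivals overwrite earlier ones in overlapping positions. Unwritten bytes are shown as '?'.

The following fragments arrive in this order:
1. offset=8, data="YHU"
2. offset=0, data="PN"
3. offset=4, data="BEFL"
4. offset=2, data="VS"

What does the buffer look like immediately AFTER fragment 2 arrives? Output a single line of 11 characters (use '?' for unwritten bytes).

Fragment 1: offset=8 data="YHU" -> buffer=????????YHU
Fragment 2: offset=0 data="PN" -> buffer=PN??????YHU

Answer: PN??????YHU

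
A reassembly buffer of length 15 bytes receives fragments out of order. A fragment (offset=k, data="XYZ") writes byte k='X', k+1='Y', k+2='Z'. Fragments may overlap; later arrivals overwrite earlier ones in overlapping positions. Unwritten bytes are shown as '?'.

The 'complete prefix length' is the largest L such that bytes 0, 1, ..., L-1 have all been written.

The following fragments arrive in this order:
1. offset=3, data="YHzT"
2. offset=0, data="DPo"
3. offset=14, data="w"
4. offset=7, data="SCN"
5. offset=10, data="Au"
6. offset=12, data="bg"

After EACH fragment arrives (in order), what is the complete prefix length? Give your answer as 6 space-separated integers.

Answer: 0 7 7 10 12 15

Derivation:
Fragment 1: offset=3 data="YHzT" -> buffer=???YHzT???????? -> prefix_len=0
Fragment 2: offset=0 data="DPo" -> buffer=DPoYHzT???????? -> prefix_len=7
Fragment 3: offset=14 data="w" -> buffer=DPoYHzT???????w -> prefix_len=7
Fragment 4: offset=7 data="SCN" -> buffer=DPoYHzTSCN????w -> prefix_len=10
Fragment 5: offset=10 data="Au" -> buffer=DPoYHzTSCNAu??w -> prefix_len=12
Fragment 6: offset=12 data="bg" -> buffer=DPoYHzTSCNAubgw -> prefix_len=15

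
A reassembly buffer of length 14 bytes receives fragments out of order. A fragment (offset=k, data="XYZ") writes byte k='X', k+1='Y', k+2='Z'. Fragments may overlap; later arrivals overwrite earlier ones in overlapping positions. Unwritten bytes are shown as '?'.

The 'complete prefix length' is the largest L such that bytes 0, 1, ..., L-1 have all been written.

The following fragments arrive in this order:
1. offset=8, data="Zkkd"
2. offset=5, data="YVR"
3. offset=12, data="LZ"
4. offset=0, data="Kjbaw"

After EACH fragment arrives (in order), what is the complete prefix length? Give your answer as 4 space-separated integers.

Fragment 1: offset=8 data="Zkkd" -> buffer=????????Zkkd?? -> prefix_len=0
Fragment 2: offset=5 data="YVR" -> buffer=?????YVRZkkd?? -> prefix_len=0
Fragment 3: offset=12 data="LZ" -> buffer=?????YVRZkkdLZ -> prefix_len=0
Fragment 4: offset=0 data="Kjbaw" -> buffer=KjbawYVRZkkdLZ -> prefix_len=14

Answer: 0 0 0 14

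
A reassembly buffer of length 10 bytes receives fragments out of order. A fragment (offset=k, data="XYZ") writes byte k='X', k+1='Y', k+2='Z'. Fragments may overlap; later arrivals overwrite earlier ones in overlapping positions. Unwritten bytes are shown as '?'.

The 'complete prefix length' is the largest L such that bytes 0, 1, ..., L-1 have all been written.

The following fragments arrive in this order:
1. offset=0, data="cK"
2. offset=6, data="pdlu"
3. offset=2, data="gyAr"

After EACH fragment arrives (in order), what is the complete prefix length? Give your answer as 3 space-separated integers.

Answer: 2 2 10

Derivation:
Fragment 1: offset=0 data="cK" -> buffer=cK???????? -> prefix_len=2
Fragment 2: offset=6 data="pdlu" -> buffer=cK????pdlu -> prefix_len=2
Fragment 3: offset=2 data="gyAr" -> buffer=cKgyArpdlu -> prefix_len=10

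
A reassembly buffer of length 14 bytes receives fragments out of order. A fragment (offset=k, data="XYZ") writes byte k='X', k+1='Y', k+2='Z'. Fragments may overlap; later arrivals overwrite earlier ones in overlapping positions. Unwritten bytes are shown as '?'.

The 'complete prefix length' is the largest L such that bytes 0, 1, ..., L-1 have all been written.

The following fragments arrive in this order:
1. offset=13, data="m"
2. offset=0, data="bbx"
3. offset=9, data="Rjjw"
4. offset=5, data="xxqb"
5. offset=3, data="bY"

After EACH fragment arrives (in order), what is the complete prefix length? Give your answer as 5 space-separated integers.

Answer: 0 3 3 3 14

Derivation:
Fragment 1: offset=13 data="m" -> buffer=?????????????m -> prefix_len=0
Fragment 2: offset=0 data="bbx" -> buffer=bbx??????????m -> prefix_len=3
Fragment 3: offset=9 data="Rjjw" -> buffer=bbx??????Rjjwm -> prefix_len=3
Fragment 4: offset=5 data="xxqb" -> buffer=bbx??xxqbRjjwm -> prefix_len=3
Fragment 5: offset=3 data="bY" -> buffer=bbxbYxxqbRjjwm -> prefix_len=14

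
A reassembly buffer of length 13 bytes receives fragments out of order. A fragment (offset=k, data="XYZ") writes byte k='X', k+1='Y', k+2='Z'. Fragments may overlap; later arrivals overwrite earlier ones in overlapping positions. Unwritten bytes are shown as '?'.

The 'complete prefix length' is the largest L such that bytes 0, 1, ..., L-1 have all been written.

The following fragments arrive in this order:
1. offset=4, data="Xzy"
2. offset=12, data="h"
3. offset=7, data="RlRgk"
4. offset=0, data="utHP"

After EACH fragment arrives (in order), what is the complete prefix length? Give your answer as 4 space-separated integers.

Fragment 1: offset=4 data="Xzy" -> buffer=????Xzy?????? -> prefix_len=0
Fragment 2: offset=12 data="h" -> buffer=????Xzy?????h -> prefix_len=0
Fragment 3: offset=7 data="RlRgk" -> buffer=????XzyRlRgkh -> prefix_len=0
Fragment 4: offset=0 data="utHP" -> buffer=utHPXzyRlRgkh -> prefix_len=13

Answer: 0 0 0 13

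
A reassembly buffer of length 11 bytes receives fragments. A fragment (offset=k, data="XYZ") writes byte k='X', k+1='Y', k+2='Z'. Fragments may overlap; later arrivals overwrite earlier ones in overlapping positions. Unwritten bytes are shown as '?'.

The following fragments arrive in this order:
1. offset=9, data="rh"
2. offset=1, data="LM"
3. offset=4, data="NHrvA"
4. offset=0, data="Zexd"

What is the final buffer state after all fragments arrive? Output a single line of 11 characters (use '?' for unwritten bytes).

Answer: ZexdNHrvArh

Derivation:
Fragment 1: offset=9 data="rh" -> buffer=?????????rh
Fragment 2: offset=1 data="LM" -> buffer=?LM??????rh
Fragment 3: offset=4 data="NHrvA" -> buffer=?LM?NHrvArh
Fragment 4: offset=0 data="Zexd" -> buffer=ZexdNHrvArh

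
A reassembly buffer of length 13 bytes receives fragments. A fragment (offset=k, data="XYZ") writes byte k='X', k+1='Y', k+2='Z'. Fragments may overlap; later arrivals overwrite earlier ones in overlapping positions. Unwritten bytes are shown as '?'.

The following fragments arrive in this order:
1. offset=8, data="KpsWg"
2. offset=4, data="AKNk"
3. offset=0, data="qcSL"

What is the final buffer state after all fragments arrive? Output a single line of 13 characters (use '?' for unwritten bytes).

Answer: qcSLAKNkKpsWg

Derivation:
Fragment 1: offset=8 data="KpsWg" -> buffer=????????KpsWg
Fragment 2: offset=4 data="AKNk" -> buffer=????AKNkKpsWg
Fragment 3: offset=0 data="qcSL" -> buffer=qcSLAKNkKpsWg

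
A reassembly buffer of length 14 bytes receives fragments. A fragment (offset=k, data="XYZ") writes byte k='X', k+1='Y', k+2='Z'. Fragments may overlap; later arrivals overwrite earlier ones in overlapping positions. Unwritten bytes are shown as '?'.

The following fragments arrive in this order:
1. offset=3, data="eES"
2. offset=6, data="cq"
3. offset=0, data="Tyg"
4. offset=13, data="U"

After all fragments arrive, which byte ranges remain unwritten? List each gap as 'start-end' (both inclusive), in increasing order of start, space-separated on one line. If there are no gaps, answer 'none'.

Answer: 8-12

Derivation:
Fragment 1: offset=3 len=3
Fragment 2: offset=6 len=2
Fragment 3: offset=0 len=3
Fragment 4: offset=13 len=1
Gaps: 8-12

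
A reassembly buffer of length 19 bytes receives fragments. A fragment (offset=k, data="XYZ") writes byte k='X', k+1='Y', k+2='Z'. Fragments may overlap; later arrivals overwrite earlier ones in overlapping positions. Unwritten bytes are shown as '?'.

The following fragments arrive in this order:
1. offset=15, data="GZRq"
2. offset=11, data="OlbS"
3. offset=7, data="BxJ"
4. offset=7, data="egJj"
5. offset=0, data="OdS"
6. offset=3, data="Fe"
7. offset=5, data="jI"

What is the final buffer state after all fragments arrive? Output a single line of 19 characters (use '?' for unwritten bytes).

Fragment 1: offset=15 data="GZRq" -> buffer=???????????????GZRq
Fragment 2: offset=11 data="OlbS" -> buffer=???????????OlbSGZRq
Fragment 3: offset=7 data="BxJ" -> buffer=???????BxJ?OlbSGZRq
Fragment 4: offset=7 data="egJj" -> buffer=???????egJjOlbSGZRq
Fragment 5: offset=0 data="OdS" -> buffer=OdS????egJjOlbSGZRq
Fragment 6: offset=3 data="Fe" -> buffer=OdSFe??egJjOlbSGZRq
Fragment 7: offset=5 data="jI" -> buffer=OdSFejIegJjOlbSGZRq

Answer: OdSFejIegJjOlbSGZRq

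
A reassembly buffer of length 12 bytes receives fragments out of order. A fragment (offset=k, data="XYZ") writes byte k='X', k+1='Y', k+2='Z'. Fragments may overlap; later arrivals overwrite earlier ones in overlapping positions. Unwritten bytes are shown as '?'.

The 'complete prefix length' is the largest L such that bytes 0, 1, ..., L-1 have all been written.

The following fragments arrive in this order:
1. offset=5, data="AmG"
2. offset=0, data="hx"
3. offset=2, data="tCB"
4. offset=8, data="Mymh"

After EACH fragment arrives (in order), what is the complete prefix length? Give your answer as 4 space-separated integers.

Fragment 1: offset=5 data="AmG" -> buffer=?????AmG???? -> prefix_len=0
Fragment 2: offset=0 data="hx" -> buffer=hx???AmG???? -> prefix_len=2
Fragment 3: offset=2 data="tCB" -> buffer=hxtCBAmG???? -> prefix_len=8
Fragment 4: offset=8 data="Mymh" -> buffer=hxtCBAmGMymh -> prefix_len=12

Answer: 0 2 8 12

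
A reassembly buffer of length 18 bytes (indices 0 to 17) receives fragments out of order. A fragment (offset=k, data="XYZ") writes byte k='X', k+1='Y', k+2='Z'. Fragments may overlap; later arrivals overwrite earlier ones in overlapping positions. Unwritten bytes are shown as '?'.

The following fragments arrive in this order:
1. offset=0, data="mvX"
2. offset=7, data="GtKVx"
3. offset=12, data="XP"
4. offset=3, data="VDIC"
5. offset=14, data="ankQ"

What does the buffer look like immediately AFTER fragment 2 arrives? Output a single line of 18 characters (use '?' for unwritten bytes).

Fragment 1: offset=0 data="mvX" -> buffer=mvX???????????????
Fragment 2: offset=7 data="GtKVx" -> buffer=mvX????GtKVx??????

Answer: mvX????GtKVx??????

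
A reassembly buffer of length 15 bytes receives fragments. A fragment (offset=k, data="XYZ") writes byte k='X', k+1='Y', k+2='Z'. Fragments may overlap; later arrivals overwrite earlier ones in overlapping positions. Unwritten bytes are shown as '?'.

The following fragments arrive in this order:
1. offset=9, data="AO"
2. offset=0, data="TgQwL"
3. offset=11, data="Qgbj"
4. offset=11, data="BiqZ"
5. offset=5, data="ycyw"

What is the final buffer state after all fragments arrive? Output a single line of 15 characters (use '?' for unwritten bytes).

Answer: TgQwLycywAOBiqZ

Derivation:
Fragment 1: offset=9 data="AO" -> buffer=?????????AO????
Fragment 2: offset=0 data="TgQwL" -> buffer=TgQwL????AO????
Fragment 3: offset=11 data="Qgbj" -> buffer=TgQwL????AOQgbj
Fragment 4: offset=11 data="BiqZ" -> buffer=TgQwL????AOBiqZ
Fragment 5: offset=5 data="ycyw" -> buffer=TgQwLycywAOBiqZ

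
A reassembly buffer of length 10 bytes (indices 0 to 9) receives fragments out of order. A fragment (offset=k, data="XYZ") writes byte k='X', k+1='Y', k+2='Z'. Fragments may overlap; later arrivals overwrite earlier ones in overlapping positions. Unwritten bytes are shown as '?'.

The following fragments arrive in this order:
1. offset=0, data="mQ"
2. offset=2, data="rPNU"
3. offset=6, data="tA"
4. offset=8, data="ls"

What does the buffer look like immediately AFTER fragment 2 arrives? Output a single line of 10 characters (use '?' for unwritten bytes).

Fragment 1: offset=0 data="mQ" -> buffer=mQ????????
Fragment 2: offset=2 data="rPNU" -> buffer=mQrPNU????

Answer: mQrPNU????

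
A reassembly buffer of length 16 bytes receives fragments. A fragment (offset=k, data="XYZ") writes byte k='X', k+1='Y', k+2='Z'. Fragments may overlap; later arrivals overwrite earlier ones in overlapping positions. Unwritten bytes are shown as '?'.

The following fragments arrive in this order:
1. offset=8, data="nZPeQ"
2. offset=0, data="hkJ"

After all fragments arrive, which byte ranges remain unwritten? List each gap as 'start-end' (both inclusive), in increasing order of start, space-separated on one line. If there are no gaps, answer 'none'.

Answer: 3-7 13-15

Derivation:
Fragment 1: offset=8 len=5
Fragment 2: offset=0 len=3
Gaps: 3-7 13-15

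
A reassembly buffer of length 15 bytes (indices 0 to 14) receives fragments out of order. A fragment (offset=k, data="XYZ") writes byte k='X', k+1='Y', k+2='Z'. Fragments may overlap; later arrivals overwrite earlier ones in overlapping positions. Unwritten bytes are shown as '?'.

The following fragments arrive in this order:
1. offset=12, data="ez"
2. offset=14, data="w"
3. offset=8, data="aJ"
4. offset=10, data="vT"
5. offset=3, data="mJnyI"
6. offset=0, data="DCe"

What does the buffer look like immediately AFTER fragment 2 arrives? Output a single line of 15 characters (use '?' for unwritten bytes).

Fragment 1: offset=12 data="ez" -> buffer=????????????ez?
Fragment 2: offset=14 data="w" -> buffer=????????????ezw

Answer: ????????????ezw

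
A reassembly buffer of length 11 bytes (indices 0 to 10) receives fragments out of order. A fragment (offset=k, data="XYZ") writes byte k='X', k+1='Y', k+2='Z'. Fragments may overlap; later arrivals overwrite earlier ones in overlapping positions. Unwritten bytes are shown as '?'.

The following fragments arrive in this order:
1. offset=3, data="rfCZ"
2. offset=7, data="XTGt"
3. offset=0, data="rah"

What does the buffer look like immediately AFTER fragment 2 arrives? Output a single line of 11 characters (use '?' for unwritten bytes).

Answer: ???rfCZXTGt

Derivation:
Fragment 1: offset=3 data="rfCZ" -> buffer=???rfCZ????
Fragment 2: offset=7 data="XTGt" -> buffer=???rfCZXTGt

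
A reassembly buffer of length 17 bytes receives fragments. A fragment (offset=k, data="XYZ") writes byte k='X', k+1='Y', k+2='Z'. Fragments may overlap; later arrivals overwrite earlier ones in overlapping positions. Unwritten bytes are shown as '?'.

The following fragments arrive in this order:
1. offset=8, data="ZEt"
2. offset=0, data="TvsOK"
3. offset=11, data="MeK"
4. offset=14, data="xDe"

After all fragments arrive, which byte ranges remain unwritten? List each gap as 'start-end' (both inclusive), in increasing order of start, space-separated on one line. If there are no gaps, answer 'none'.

Answer: 5-7

Derivation:
Fragment 1: offset=8 len=3
Fragment 2: offset=0 len=5
Fragment 3: offset=11 len=3
Fragment 4: offset=14 len=3
Gaps: 5-7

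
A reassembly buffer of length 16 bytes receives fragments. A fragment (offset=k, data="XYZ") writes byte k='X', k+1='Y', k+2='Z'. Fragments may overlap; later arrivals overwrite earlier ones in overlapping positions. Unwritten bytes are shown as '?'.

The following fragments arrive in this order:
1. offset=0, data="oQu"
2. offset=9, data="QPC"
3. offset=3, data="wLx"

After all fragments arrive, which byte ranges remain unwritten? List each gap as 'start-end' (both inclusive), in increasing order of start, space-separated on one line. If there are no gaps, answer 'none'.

Answer: 6-8 12-15

Derivation:
Fragment 1: offset=0 len=3
Fragment 2: offset=9 len=3
Fragment 3: offset=3 len=3
Gaps: 6-8 12-15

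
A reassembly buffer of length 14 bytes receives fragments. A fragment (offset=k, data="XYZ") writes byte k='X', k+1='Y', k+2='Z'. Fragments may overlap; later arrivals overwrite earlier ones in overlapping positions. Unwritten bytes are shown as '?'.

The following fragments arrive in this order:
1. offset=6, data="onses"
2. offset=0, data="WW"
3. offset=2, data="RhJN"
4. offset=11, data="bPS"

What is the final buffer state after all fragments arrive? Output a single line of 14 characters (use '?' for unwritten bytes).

Fragment 1: offset=6 data="onses" -> buffer=??????onses???
Fragment 2: offset=0 data="WW" -> buffer=WW????onses???
Fragment 3: offset=2 data="RhJN" -> buffer=WWRhJNonses???
Fragment 4: offset=11 data="bPS" -> buffer=WWRhJNonsesbPS

Answer: WWRhJNonsesbPS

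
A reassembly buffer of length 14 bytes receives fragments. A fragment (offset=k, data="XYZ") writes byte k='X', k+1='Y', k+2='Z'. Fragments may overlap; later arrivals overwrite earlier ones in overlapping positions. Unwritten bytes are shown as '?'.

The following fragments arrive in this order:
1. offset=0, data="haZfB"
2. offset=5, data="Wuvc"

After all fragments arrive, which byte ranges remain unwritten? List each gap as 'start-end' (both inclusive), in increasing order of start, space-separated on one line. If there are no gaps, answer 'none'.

Answer: 9-13

Derivation:
Fragment 1: offset=0 len=5
Fragment 2: offset=5 len=4
Gaps: 9-13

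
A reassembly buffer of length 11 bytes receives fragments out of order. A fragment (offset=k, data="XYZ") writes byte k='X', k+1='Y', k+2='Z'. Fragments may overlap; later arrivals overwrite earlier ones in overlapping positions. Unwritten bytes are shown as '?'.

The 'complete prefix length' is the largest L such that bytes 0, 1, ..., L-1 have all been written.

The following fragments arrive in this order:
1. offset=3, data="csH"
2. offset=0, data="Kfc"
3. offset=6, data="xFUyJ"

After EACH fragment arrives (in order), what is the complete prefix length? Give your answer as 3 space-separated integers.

Answer: 0 6 11

Derivation:
Fragment 1: offset=3 data="csH" -> buffer=???csH????? -> prefix_len=0
Fragment 2: offset=0 data="Kfc" -> buffer=KfccsH????? -> prefix_len=6
Fragment 3: offset=6 data="xFUyJ" -> buffer=KfccsHxFUyJ -> prefix_len=11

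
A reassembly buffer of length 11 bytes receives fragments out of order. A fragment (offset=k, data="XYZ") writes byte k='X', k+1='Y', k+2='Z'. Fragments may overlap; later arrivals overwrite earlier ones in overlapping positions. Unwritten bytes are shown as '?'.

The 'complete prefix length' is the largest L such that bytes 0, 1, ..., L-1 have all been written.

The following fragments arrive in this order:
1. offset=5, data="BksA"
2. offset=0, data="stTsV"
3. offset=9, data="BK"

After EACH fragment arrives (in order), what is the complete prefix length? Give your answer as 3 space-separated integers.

Answer: 0 9 11

Derivation:
Fragment 1: offset=5 data="BksA" -> buffer=?????BksA?? -> prefix_len=0
Fragment 2: offset=0 data="stTsV" -> buffer=stTsVBksA?? -> prefix_len=9
Fragment 3: offset=9 data="BK" -> buffer=stTsVBksABK -> prefix_len=11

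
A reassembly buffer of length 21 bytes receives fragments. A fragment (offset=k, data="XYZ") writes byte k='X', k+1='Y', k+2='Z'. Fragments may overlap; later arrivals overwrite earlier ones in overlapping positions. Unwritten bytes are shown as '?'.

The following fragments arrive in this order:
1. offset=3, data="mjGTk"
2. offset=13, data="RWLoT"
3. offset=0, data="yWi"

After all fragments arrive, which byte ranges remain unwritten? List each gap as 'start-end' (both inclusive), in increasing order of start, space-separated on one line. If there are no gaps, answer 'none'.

Fragment 1: offset=3 len=5
Fragment 2: offset=13 len=5
Fragment 3: offset=0 len=3
Gaps: 8-12 18-20

Answer: 8-12 18-20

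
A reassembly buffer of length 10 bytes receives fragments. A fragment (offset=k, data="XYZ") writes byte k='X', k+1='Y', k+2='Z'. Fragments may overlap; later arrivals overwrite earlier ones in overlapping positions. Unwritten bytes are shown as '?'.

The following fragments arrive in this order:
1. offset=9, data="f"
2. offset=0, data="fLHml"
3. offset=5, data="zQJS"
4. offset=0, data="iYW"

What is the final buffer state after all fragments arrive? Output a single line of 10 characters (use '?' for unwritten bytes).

Fragment 1: offset=9 data="f" -> buffer=?????????f
Fragment 2: offset=0 data="fLHml" -> buffer=fLHml????f
Fragment 3: offset=5 data="zQJS" -> buffer=fLHmlzQJSf
Fragment 4: offset=0 data="iYW" -> buffer=iYWmlzQJSf

Answer: iYWmlzQJSf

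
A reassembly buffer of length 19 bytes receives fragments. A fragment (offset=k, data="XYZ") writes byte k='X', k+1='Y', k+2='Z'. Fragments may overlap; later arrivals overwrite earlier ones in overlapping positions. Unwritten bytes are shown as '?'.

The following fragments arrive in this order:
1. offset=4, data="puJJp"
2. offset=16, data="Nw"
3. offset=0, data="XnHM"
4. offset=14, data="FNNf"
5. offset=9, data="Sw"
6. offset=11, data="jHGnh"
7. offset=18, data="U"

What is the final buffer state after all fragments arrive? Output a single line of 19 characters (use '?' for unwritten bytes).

Fragment 1: offset=4 data="puJJp" -> buffer=????puJJp??????????
Fragment 2: offset=16 data="Nw" -> buffer=????puJJp???????Nw?
Fragment 3: offset=0 data="XnHM" -> buffer=XnHMpuJJp???????Nw?
Fragment 4: offset=14 data="FNNf" -> buffer=XnHMpuJJp?????FNNf?
Fragment 5: offset=9 data="Sw" -> buffer=XnHMpuJJpSw???FNNf?
Fragment 6: offset=11 data="jHGnh" -> buffer=XnHMpuJJpSwjHGnhNf?
Fragment 7: offset=18 data="U" -> buffer=XnHMpuJJpSwjHGnhNfU

Answer: XnHMpuJJpSwjHGnhNfU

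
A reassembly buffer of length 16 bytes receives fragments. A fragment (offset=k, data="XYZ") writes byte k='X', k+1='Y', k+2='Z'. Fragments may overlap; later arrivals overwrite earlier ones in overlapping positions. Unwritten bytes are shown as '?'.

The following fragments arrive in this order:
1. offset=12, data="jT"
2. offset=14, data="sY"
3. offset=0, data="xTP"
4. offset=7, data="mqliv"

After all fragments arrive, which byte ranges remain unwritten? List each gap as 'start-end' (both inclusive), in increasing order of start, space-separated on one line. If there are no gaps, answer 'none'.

Answer: 3-6

Derivation:
Fragment 1: offset=12 len=2
Fragment 2: offset=14 len=2
Fragment 3: offset=0 len=3
Fragment 4: offset=7 len=5
Gaps: 3-6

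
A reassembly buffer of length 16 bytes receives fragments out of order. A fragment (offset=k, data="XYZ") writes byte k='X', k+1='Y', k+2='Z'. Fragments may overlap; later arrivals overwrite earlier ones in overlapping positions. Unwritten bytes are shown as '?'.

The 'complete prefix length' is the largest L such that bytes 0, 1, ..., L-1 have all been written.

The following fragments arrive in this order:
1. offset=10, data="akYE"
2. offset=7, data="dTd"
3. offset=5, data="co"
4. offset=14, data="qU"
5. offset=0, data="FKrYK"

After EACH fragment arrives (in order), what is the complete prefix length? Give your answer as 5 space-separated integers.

Fragment 1: offset=10 data="akYE" -> buffer=??????????akYE?? -> prefix_len=0
Fragment 2: offset=7 data="dTd" -> buffer=???????dTdakYE?? -> prefix_len=0
Fragment 3: offset=5 data="co" -> buffer=?????codTdakYE?? -> prefix_len=0
Fragment 4: offset=14 data="qU" -> buffer=?????codTdakYEqU -> prefix_len=0
Fragment 5: offset=0 data="FKrYK" -> buffer=FKrYKcodTdakYEqU -> prefix_len=16

Answer: 0 0 0 0 16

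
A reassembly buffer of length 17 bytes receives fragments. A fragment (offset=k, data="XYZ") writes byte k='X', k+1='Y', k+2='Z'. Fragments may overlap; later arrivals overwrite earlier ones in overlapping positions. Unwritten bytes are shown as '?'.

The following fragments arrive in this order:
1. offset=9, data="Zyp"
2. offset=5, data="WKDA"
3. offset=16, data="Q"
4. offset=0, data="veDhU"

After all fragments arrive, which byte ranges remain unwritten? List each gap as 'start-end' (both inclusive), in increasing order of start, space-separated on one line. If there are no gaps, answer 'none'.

Answer: 12-15

Derivation:
Fragment 1: offset=9 len=3
Fragment 2: offset=5 len=4
Fragment 3: offset=16 len=1
Fragment 4: offset=0 len=5
Gaps: 12-15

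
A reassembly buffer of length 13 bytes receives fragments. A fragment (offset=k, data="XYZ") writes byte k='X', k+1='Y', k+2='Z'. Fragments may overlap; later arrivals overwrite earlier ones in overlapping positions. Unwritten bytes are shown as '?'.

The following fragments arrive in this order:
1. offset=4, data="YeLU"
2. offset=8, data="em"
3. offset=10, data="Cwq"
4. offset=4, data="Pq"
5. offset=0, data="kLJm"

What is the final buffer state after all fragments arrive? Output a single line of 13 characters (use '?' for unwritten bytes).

Answer: kLJmPqLUemCwq

Derivation:
Fragment 1: offset=4 data="YeLU" -> buffer=????YeLU?????
Fragment 2: offset=8 data="em" -> buffer=????YeLUem???
Fragment 3: offset=10 data="Cwq" -> buffer=????YeLUemCwq
Fragment 4: offset=4 data="Pq" -> buffer=????PqLUemCwq
Fragment 5: offset=0 data="kLJm" -> buffer=kLJmPqLUemCwq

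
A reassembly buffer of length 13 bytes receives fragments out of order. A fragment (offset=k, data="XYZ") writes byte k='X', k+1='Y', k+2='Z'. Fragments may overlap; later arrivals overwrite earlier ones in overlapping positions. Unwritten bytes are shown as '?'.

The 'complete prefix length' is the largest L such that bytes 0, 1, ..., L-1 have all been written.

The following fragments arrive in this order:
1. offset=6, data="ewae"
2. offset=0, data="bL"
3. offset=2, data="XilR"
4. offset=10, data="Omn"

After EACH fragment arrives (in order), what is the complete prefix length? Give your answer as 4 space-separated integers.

Answer: 0 2 10 13

Derivation:
Fragment 1: offset=6 data="ewae" -> buffer=??????ewae??? -> prefix_len=0
Fragment 2: offset=0 data="bL" -> buffer=bL????ewae??? -> prefix_len=2
Fragment 3: offset=2 data="XilR" -> buffer=bLXilRewae??? -> prefix_len=10
Fragment 4: offset=10 data="Omn" -> buffer=bLXilRewaeOmn -> prefix_len=13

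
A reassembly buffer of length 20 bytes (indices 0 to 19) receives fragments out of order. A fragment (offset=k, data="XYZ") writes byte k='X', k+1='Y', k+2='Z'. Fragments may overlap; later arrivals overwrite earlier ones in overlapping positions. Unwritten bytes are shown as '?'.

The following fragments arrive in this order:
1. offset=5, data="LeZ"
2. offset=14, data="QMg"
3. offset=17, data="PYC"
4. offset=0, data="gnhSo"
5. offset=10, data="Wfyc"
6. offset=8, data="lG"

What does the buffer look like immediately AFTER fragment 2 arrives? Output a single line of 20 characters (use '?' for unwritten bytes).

Answer: ?????LeZ??????QMg???

Derivation:
Fragment 1: offset=5 data="LeZ" -> buffer=?????LeZ????????????
Fragment 2: offset=14 data="QMg" -> buffer=?????LeZ??????QMg???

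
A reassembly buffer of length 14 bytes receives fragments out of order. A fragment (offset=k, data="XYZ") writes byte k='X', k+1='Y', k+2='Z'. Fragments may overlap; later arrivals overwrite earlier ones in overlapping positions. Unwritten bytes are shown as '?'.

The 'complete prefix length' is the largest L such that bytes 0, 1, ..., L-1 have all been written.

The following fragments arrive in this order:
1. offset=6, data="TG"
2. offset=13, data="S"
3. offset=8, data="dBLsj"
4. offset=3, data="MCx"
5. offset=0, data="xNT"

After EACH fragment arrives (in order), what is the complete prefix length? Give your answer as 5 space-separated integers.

Fragment 1: offset=6 data="TG" -> buffer=??????TG?????? -> prefix_len=0
Fragment 2: offset=13 data="S" -> buffer=??????TG?????S -> prefix_len=0
Fragment 3: offset=8 data="dBLsj" -> buffer=??????TGdBLsjS -> prefix_len=0
Fragment 4: offset=3 data="MCx" -> buffer=???MCxTGdBLsjS -> prefix_len=0
Fragment 5: offset=0 data="xNT" -> buffer=xNTMCxTGdBLsjS -> prefix_len=14

Answer: 0 0 0 0 14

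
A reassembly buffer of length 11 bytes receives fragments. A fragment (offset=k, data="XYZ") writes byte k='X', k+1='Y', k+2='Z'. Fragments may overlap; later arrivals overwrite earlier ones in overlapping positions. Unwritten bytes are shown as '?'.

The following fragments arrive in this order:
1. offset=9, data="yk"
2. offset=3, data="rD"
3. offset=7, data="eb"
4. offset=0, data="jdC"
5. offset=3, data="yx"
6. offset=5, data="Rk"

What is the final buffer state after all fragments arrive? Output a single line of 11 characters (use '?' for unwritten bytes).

Fragment 1: offset=9 data="yk" -> buffer=?????????yk
Fragment 2: offset=3 data="rD" -> buffer=???rD????yk
Fragment 3: offset=7 data="eb" -> buffer=???rD??ebyk
Fragment 4: offset=0 data="jdC" -> buffer=jdCrD??ebyk
Fragment 5: offset=3 data="yx" -> buffer=jdCyx??ebyk
Fragment 6: offset=5 data="Rk" -> buffer=jdCyxRkebyk

Answer: jdCyxRkebyk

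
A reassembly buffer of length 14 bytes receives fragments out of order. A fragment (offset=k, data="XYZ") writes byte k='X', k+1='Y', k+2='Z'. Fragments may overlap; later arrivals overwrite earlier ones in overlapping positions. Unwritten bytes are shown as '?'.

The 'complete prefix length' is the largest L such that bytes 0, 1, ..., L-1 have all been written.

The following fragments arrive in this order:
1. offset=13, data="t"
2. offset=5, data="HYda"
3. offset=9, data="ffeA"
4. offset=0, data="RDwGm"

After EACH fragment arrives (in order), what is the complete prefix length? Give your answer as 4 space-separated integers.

Fragment 1: offset=13 data="t" -> buffer=?????????????t -> prefix_len=0
Fragment 2: offset=5 data="HYda" -> buffer=?????HYda????t -> prefix_len=0
Fragment 3: offset=9 data="ffeA" -> buffer=?????HYdaffeAt -> prefix_len=0
Fragment 4: offset=0 data="RDwGm" -> buffer=RDwGmHYdaffeAt -> prefix_len=14

Answer: 0 0 0 14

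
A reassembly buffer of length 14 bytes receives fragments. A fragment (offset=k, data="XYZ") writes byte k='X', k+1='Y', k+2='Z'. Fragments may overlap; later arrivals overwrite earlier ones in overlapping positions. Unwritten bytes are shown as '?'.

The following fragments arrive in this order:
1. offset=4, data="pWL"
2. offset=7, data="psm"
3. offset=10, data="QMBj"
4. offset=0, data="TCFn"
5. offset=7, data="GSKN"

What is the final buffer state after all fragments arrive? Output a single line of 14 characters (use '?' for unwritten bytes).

Answer: TCFnpWLGSKNMBj

Derivation:
Fragment 1: offset=4 data="pWL" -> buffer=????pWL???????
Fragment 2: offset=7 data="psm" -> buffer=????pWLpsm????
Fragment 3: offset=10 data="QMBj" -> buffer=????pWLpsmQMBj
Fragment 4: offset=0 data="TCFn" -> buffer=TCFnpWLpsmQMBj
Fragment 5: offset=7 data="GSKN" -> buffer=TCFnpWLGSKNMBj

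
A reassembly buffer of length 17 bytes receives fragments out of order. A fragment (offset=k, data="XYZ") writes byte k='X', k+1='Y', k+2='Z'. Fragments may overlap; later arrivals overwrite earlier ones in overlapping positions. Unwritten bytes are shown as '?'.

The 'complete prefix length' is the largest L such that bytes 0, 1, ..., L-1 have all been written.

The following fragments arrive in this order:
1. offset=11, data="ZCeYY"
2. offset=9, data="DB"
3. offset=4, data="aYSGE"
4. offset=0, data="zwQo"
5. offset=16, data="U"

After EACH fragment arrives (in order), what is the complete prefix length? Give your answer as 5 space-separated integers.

Answer: 0 0 0 16 17

Derivation:
Fragment 1: offset=11 data="ZCeYY" -> buffer=???????????ZCeYY? -> prefix_len=0
Fragment 2: offset=9 data="DB" -> buffer=?????????DBZCeYY? -> prefix_len=0
Fragment 3: offset=4 data="aYSGE" -> buffer=????aYSGEDBZCeYY? -> prefix_len=0
Fragment 4: offset=0 data="zwQo" -> buffer=zwQoaYSGEDBZCeYY? -> prefix_len=16
Fragment 5: offset=16 data="U" -> buffer=zwQoaYSGEDBZCeYYU -> prefix_len=17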